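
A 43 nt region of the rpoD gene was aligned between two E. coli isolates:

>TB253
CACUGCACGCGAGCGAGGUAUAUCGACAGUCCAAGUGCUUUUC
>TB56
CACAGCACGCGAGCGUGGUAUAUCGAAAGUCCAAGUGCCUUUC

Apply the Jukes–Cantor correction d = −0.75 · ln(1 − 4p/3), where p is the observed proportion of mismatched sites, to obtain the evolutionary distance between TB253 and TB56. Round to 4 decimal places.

Mismatches occur at site 4 (U→A), site 16 (A→U), site 27 (C→A), site 39 (U→C).
p = 4/43 = 0.093023.
d = −0.75 · ln(1 − (4/3)·0.093023) = −0.75 · ln(0.875969) = −0.75 · (-0.132425) = 0.0993.

0.0993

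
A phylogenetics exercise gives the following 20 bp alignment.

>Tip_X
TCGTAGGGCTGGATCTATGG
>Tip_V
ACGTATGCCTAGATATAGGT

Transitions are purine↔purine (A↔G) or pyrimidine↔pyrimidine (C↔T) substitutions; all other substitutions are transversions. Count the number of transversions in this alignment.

6

The sequences differ at positions 1 (T/A, transversion), 6 (G/T, transversion), 8 (G/C, transversion), 11 (G/A, transition), 15 (C/A, transversion), 18 (T/G, transversion), 20 (G/T, transversion).
Of the 7 differences, 1 transition and 6 transversions, so the answer is 6.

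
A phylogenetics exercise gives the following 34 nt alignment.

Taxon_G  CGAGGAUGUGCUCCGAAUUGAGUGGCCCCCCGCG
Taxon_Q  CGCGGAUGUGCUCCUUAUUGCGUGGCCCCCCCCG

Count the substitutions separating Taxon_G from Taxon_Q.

Mismatches occur at site 3 (A→C), site 15 (G→U), site 16 (A→U), site 21 (A→C), site 32 (G→C).
That gives 5 mismatches out of 34 aligned sites, so the Hamming distance is 5.

5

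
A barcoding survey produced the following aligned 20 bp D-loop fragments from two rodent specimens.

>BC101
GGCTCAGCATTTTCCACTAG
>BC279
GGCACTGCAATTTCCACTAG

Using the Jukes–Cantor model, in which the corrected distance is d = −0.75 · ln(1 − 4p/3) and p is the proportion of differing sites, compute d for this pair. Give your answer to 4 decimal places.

0.1674

Differing sites — 4:T/A; 6:A/T; 10:T/A.
p = 3/20 = 0.150000.
d = −0.75 · ln(1 − (4/3)·0.150000) = −0.75 · ln(0.800000) = −0.75 · (-0.223144) = 0.1674.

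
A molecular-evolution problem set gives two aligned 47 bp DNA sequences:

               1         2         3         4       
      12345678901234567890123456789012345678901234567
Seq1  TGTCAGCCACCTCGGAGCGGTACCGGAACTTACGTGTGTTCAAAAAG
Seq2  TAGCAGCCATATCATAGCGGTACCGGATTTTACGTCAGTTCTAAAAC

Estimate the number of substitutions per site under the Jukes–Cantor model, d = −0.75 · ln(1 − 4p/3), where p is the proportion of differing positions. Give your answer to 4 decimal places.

0.3121

The sequences differ at positions 2 (G/A), 3 (T/G), 10 (C/T), 11 (C/A), 14 (G/A), 15 (G/T), 28 (A/T), 29 (C/T), 36 (G/C), 37 (T/A), 42 (A/T), 47 (G/C).
p = 12/47 = 0.255319.
d = −0.75 · ln(1 − (4/3)·0.255319) = −0.75 · ln(0.659575) = −0.75 · (-0.416160) = 0.3121.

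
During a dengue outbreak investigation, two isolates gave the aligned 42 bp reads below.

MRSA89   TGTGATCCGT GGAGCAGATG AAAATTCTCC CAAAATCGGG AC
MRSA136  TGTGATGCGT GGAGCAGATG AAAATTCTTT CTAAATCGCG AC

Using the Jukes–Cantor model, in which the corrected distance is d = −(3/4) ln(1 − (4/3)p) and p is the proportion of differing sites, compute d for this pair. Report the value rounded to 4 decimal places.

0.1296

Differing sites — 7:C/G; 29:C/T; 30:C/T; 32:A/T; 39:G/C.
p = 5/42 = 0.119048.
d = −0.75 · ln(1 − (4/3)·0.119048) = −0.75 · ln(0.841269) = −0.75 · (-0.172844) = 0.1296.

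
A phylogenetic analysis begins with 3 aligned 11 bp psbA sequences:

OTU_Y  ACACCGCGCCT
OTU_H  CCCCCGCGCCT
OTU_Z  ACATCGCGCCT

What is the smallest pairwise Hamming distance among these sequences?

Pairwise Hamming distances:
  OTU_Y vs OTU_H: 2
  OTU_Y vs OTU_Z: 1
  OTU_H vs OTU_Z: 3
The smallest is 1, between OTU_Y and OTU_Z.

1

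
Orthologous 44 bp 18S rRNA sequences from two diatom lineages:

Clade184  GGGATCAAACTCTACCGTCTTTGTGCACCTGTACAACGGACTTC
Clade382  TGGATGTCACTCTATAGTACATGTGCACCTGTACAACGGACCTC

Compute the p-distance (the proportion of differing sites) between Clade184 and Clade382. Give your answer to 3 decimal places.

0.227

The sequences differ at positions 1 (G/T), 6 (C/G), 7 (A/T), 8 (A/C), 15 (C/T), 16 (C/A), 19 (C/A), 20 (T/C), 21 (T/A), 42 (T/C).
There are 10 differences over 44 sites, so p = 10/44 = 0.227.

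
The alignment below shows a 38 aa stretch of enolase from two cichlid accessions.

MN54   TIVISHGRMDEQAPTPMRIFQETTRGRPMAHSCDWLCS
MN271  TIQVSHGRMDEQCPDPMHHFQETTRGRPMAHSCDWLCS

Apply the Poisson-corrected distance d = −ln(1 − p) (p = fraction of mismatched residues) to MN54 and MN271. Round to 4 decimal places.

0.1719

The sequences differ at positions 3 (V/Q), 4 (I/V), 13 (A/C), 15 (T/D), 18 (R/H), 19 (I/H).
p = 6/38 = 0.157895.
d = −ln(1 − 0.157895) = −ln(0.842105) = 0.1719.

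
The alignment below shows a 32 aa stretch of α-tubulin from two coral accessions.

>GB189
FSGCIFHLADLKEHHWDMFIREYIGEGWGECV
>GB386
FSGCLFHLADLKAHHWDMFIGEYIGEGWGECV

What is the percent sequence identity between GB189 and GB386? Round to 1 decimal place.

90.6%

The sequences differ at positions 5 (I/L), 13 (E/A), 21 (R/G).
29 of the 32 sites match, so the percent identity is 29/32 × 100 = 90.6%.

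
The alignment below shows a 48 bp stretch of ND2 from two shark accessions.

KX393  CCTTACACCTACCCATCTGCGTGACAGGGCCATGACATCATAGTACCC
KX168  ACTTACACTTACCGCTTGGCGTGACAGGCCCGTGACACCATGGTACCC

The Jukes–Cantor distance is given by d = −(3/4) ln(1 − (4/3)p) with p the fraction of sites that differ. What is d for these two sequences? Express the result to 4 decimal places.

0.2441

Differing sites — 1:C/A; 9:C/T; 14:C/G; 15:A/C; 17:C/T; 18:T/G; 29:G/C; 32:A/G; 38:T/C; 42:A/G.
p = 10/48 = 0.208333.
d = −0.75 · ln(1 − (4/3)·0.208333) = −0.75 · ln(0.722223) = −0.75 · (-0.325421) = 0.2441.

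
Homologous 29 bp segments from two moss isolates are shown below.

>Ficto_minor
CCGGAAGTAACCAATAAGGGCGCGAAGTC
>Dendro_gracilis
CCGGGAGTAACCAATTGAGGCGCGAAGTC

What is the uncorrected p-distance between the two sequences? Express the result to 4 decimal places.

0.1379

Differing sites — 5:A/G; 16:A/T; 17:A/G; 18:G/A.
There are 4 differences over 29 sites, so p = 4/29 = 0.1379.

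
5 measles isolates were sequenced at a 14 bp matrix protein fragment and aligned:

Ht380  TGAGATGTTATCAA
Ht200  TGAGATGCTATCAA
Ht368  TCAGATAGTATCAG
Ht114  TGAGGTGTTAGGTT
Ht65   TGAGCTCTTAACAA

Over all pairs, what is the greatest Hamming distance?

8

Pairwise Hamming distances:
  Ht380 vs Ht200: 1
  Ht380 vs Ht368: 4
  Ht380 vs Ht114: 5
  Ht380 vs Ht65: 3
  Ht200 vs Ht368: 4
  Ht200 vs Ht114: 6
  Ht200 vs Ht65: 4
  Ht368 vs Ht114: 8
  Ht368 vs Ht65: 6
  Ht114 vs Ht65: 6
The largest is 8, between Ht368 and Ht114.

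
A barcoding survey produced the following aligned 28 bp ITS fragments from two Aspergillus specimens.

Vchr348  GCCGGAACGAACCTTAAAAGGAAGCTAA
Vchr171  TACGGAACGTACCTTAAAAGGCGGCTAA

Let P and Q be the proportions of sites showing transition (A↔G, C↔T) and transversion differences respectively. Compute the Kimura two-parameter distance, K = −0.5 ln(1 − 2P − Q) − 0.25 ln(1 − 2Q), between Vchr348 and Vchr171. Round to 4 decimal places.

Differing sites — 1:G/T (Tv); 2:C/A (Tv); 10:A/T (Tv); 22:A/C (Tv); 23:A/G (Ti).
Of the 5 differences, 1 transition and 4 transversions over 28 sites: P = 1/28 = 0.035714, Q = 4/28 = 0.142857.
d = −0.5·ln(0.785715) − 0.25·ln(0.714286) = −0.5·(-0.241161) − 0.25·(-0.336472) = 0.2047.

0.2047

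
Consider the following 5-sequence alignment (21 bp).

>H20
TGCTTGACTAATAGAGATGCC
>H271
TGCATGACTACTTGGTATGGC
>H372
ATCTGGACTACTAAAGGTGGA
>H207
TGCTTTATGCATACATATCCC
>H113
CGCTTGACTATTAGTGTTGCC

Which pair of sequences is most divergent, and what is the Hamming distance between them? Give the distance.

14

Pairwise Hamming distances:
  H20 vs H271: 6
  H20 vs H372: 8
  H20 vs H207: 7
  H20 vs H113: 4
  H271 vs H372: 10
  H271 vs H207: 11
  H271 vs H113: 8
  H372 vs H207: 14
  H372 vs H113: 9
  H207 vs H113: 11
The largest is 14, between H372 and H207.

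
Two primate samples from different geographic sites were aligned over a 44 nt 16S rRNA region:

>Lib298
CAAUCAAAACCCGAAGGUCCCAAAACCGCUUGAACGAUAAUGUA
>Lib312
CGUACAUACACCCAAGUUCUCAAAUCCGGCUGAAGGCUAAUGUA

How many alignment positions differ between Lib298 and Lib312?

14

Differing sites — 2:A/G; 3:A/U; 4:U/A; 7:A/U; 9:A/C; 10:C/A; 13:G/C; 17:G/U; 20:C/U; 25:A/U; 29:C/G; 30:U/C; 35:C/G; 37:A/C.
That gives 14 mismatches out of 44 aligned sites, so the Hamming distance is 14.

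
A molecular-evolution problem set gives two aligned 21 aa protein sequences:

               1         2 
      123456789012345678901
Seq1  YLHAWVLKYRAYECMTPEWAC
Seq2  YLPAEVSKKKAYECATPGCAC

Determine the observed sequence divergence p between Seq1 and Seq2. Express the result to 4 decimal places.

Mismatches occur at site 3 (H→P), site 5 (W→E), site 7 (L→S), site 9 (Y→K), site 10 (R→K), site 15 (M→A), site 18 (E→G), site 19 (W→C).
There are 8 differences over 21 sites, so p = 8/21 = 0.3810.

0.3810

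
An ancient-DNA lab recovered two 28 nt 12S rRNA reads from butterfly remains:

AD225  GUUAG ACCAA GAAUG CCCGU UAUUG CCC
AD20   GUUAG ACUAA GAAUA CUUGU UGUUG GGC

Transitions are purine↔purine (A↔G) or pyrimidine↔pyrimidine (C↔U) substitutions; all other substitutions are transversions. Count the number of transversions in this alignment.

Mismatches occur at site 8 (C↔U, transition), site 15 (G↔A, transition), site 17 (C↔U, transition), site 18 (C↔U, transition), site 22 (A↔G, transition), site 26 (C↔G, transversion), site 27 (C↔G, transversion).
Of the 7 differences, 5 transitions and 2 transversions, so the answer is 2.

2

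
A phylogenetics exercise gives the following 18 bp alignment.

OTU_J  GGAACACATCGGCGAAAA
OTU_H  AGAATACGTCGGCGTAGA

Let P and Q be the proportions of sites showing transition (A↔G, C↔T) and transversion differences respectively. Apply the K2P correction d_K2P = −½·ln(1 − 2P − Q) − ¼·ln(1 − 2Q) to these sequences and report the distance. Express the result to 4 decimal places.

0.3760

Mismatches occur at site 1 (G↔A, transition), site 5 (C↔T, transition), site 8 (A↔G, transition), site 15 (A↔T, transversion), site 17 (A↔G, transition).
Of the 5 differences, 4 transitions and 1 transversion over 18 sites: P = 4/18 = 0.222222, Q = 1/18 = 0.055556.
d = −0.5·ln(0.500000) − 0.25·ln(0.888888) = −0.5·(-0.693147) − 0.25·(-0.117784) = 0.3760.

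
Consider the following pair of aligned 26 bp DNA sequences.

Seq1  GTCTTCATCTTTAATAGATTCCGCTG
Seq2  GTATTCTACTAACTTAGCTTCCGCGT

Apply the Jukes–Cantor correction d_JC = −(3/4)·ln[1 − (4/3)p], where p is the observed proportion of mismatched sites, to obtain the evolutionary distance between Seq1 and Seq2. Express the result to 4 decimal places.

0.5393

Mismatches occur at site 3 (C/A), site 7 (A/T), site 8 (T/A), site 11 (T/A), site 12 (T/A), site 13 (A/C), site 14 (A/T), site 18 (A/C), site 25 (T/G), site 26 (G/T).
p = 10/26 = 0.384615.
d = −0.75 · ln(1 − (4/3)·0.384615) = −0.75 · ln(0.487180) = −0.75 · (-0.719122) = 0.5393.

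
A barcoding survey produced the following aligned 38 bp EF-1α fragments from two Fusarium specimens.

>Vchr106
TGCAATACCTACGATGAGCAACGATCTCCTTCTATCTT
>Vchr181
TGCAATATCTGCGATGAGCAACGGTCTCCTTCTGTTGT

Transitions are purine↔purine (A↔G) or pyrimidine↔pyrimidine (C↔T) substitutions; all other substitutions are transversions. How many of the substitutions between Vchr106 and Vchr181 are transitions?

Mismatches occur at site 8 (C↔T, transition), site 11 (A↔G, transition), site 24 (A↔G, transition), site 34 (A↔G, transition), site 36 (C↔T, transition), site 37 (T↔G, transversion).
Of the 6 differences, 5 transitions and 1 transversion, so the answer is 5.

5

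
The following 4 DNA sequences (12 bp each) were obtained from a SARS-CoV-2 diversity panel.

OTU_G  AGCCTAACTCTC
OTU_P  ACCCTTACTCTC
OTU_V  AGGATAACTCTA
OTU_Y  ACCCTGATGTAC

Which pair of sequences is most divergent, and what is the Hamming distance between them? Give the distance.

9

Pairwise Hamming distances:
  OTU_G vs OTU_P: 2
  OTU_G vs OTU_V: 3
  OTU_G vs OTU_Y: 6
  OTU_P vs OTU_V: 5
  OTU_P vs OTU_Y: 5
  OTU_V vs OTU_Y: 9
The largest is 9, between OTU_V and OTU_Y.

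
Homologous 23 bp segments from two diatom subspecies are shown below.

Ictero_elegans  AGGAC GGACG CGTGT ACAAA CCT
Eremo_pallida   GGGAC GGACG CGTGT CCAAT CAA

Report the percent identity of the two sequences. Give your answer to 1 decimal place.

78.3%

Mismatches occur at site 1 (A/G), site 16 (A/C), site 20 (A/T), site 22 (C/A), site 23 (T/A).
18 of the 23 sites match, so the percent identity is 18/23 × 100 = 78.3%.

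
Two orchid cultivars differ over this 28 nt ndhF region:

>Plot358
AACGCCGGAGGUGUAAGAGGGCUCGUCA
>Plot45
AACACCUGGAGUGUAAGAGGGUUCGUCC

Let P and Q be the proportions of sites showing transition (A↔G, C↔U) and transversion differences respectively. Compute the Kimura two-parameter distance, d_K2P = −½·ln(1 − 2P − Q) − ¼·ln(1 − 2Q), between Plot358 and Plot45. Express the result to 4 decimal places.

0.2595

Differing sites — 4:G/A (Ti); 7:G/U (Tv); 9:A/G (Ti); 10:G/A (Ti); 22:C/U (Ti); 28:A/C (Tv).
Of the 6 differences, 4 transitions and 2 transversions over 28 sites: P = 4/28 = 0.142857, Q = 2/28 = 0.071429.
d = −0.5·ln(0.642857) − 0.25·ln(0.857142) = −0.5·(-0.441833) − 0.25·(-0.154152) = 0.2595.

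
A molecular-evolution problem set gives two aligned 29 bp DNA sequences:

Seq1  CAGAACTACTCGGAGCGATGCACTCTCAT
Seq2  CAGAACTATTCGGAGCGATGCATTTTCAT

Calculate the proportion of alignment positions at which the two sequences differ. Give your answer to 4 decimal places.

0.1034

The sequences differ at positions 9 (C/T), 23 (C/T), 25 (C/T).
There are 3 differences over 29 sites, so p = 3/29 = 0.1034.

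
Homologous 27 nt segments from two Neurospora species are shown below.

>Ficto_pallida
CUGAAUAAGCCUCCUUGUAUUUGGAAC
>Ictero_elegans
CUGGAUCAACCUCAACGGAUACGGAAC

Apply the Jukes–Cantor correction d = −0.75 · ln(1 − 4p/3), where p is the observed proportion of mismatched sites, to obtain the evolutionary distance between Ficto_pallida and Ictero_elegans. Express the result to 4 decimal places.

0.4408

Differing sites — 4:A/G; 7:A/C; 9:G/A; 14:C/A; 15:U/A; 16:U/C; 18:U/G; 21:U/A; 22:U/C.
p = 9/27 = 0.333333.
d = −0.75 · ln(1 − (4/3)·0.333333) = −0.75 · ln(0.555556) = −0.75 · (-0.587786) = 0.4408.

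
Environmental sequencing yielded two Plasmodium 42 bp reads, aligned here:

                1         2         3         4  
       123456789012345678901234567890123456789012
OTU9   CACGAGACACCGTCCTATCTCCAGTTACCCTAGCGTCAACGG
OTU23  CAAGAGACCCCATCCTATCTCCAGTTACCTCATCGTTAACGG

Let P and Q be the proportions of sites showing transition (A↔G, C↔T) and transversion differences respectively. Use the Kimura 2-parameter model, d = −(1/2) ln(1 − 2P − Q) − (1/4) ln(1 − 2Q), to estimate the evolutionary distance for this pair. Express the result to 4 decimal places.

Mismatches occur at site 3 (C/A, transversion), site 9 (A/C, transversion), site 12 (G/A, transition), site 30 (C/T, transition), site 31 (T/C, transition), site 33 (G/T, transversion), site 37 (C/T, transition).
Of the 7 differences, 4 transitions and 3 transversions over 42 sites: P = 4/42 = 0.095238, Q = 3/42 = 0.071429.
d = −0.5·ln(0.738095) − 0.25·ln(0.857142) = −0.5·(-0.303683) − 0.25·(-0.154152) = 0.1904.

0.1904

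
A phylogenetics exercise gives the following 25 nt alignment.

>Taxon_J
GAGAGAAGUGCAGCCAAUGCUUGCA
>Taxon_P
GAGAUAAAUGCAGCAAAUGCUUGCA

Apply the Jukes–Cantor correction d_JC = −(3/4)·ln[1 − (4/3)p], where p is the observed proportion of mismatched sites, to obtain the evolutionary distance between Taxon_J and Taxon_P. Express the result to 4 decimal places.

0.1308

The sequences differ at positions 5 (G/U), 8 (G/A), 15 (C/A).
p = 3/25 = 0.120000.
d = −0.75 · ln(1 − (4/3)·0.120000) = −0.75 · ln(0.840000) = −0.75 · (-0.174353) = 0.1308.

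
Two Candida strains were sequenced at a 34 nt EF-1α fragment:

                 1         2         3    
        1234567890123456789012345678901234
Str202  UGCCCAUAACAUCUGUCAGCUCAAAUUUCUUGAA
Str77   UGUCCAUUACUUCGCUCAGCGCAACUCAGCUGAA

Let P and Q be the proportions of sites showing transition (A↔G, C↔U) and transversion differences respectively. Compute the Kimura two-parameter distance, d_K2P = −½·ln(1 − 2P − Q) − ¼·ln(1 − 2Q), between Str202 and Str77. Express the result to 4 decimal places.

0.4243

The sequences differ at positions 3 (C/U, transition), 8 (A/U, transversion), 11 (A/U, transversion), 14 (U/G, transversion), 15 (G/C, transversion), 21 (U/G, transversion), 25 (A/C, transversion), 27 (U/C, transition), 28 (U/A, transversion), 29 (C/G, transversion), 30 (U/C, transition).
Of the 11 differences, 3 transitions and 8 transversions over 34 sites: P = 3/34 = 0.088235, Q = 8/34 = 0.235294.
d = −0.5·ln(0.588236) − 0.25·ln(0.529412) = −0.5·(-0.530627) − 0.25·(-0.635988) = 0.4243.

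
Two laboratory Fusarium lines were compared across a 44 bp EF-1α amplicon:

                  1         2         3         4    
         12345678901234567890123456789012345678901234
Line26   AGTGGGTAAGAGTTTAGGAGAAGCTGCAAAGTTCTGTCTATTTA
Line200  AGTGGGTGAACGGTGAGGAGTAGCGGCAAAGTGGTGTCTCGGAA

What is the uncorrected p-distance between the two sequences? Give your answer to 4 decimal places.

0.2955

The sequences differ at positions 8 (A/G), 10 (G/A), 11 (A/C), 13 (T/G), 15 (T/G), 21 (A/T), 25 (T/G), 33 (T/G), 34 (C/G), 40 (A/C), 41 (T/G), 42 (T/G), 43 (T/A).
There are 13 differences over 44 sites, so p = 13/44 = 0.2955.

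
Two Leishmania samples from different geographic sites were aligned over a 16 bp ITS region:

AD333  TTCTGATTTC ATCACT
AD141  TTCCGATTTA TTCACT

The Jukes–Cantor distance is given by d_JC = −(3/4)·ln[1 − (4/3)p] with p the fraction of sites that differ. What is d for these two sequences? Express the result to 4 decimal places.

The sequences differ at positions 4 (T/C), 10 (C/A), 11 (A/T).
p = 3/16 = 0.187500.
d = −0.75 · ln(1 − (4/3)·0.187500) = −0.75 · ln(0.750000) = −0.75 · (-0.287682) = 0.2158.

0.2158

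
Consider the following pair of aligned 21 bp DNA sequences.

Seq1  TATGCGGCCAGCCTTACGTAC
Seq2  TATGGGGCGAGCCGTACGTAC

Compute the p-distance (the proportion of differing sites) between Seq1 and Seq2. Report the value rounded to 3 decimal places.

Mismatches occur at site 5 (C→G), site 9 (C→G), site 14 (T→G).
There are 3 differences over 21 sites, so p = 3/21 = 0.143.

0.143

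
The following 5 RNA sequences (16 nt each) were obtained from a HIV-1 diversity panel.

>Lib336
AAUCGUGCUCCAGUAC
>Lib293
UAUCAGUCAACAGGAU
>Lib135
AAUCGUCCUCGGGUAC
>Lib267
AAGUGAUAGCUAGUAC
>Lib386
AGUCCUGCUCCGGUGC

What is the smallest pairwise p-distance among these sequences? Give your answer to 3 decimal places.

0.188

Pairwise Hamming distances:
  Lib336 vs Lib293: 8
  Lib336 vs Lib135: 3
  Lib336 vs Lib267: 7
  Lib336 vs Lib386: 4
  Lib293 vs Lib135: 10
  Lib293 vs Lib267: 11
  Lib293 vs Lib386: 11
  Lib135 vs Lib267: 8
  Lib135 vs Lib386: 5
  Lib267 vs Lib386: 11
The smallest is 3 mismatches, between Lib336 and Lib135; p = 3/16 = 0.188.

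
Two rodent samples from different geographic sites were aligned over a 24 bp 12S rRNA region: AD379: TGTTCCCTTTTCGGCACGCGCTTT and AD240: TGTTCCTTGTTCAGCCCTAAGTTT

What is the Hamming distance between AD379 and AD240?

The sequences differ at positions 7 (C/T), 9 (T/G), 13 (G/A), 16 (A/C), 18 (G/T), 19 (C/A), 20 (G/A), 21 (C/G).
That gives 8 mismatches out of 24 aligned sites, so the Hamming distance is 8.

8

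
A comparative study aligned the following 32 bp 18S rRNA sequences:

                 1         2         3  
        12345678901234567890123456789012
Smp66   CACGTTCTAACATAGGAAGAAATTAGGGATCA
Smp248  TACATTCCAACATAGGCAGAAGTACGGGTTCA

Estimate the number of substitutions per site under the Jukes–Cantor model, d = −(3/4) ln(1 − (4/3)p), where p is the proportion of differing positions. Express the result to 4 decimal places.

0.3041

Mismatches occur at site 1 (C→T), site 4 (G→A), site 8 (T→C), site 17 (A→C), site 22 (A→G), site 24 (T→A), site 25 (A→C), site 29 (A→T).
p = 8/32 = 0.250000.
d = −0.75 · ln(1 − (4/3)·0.250000) = −0.75 · ln(0.666667) = −0.75 · (-0.405465) = 0.3041.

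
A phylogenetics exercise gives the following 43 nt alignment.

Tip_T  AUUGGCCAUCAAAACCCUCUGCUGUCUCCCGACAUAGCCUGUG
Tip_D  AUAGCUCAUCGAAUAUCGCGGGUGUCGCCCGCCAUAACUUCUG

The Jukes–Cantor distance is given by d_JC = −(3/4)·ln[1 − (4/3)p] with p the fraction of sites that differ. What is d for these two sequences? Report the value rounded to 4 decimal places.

Mismatches occur at site 3 (U/A), site 5 (G/C), site 6 (C/U), site 11 (A/G), site 14 (A/U), site 15 (C/A), site 16 (C/U), site 18 (U/G), site 20 (U/G), site 22 (C/G), site 27 (U/G), site 32 (A/C), site 37 (G/A), site 39 (C/U), site 41 (G/C).
p = 15/43 = 0.348837.
d = −0.75 · ln(1 − (4/3)·0.348837) = −0.75 · ln(0.534884) = −0.75 · (-0.625705) = 0.4693.

0.4693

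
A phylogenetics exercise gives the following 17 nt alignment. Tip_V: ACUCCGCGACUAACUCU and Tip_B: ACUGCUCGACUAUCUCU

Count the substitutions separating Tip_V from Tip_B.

The sequences differ at positions 4 (C/G), 6 (G/U), 13 (A/U).
That gives 3 mismatches out of 17 aligned sites, so the Hamming distance is 3.

3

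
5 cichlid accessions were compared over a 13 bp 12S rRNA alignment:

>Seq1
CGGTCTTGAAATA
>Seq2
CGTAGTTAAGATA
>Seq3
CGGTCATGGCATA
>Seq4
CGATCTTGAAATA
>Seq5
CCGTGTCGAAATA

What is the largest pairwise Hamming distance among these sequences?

7

Pairwise Hamming distances:
  Seq1 vs Seq2: 5
  Seq1 vs Seq3: 3
  Seq1 vs Seq4: 1
  Seq1 vs Seq5: 3
  Seq2 vs Seq3: 7
  Seq2 vs Seq4: 5
  Seq2 vs Seq5: 6
  Seq3 vs Seq4: 4
  Seq3 vs Seq5: 6
  Seq4 vs Seq5: 4
The largest is 7, between Seq2 and Seq3.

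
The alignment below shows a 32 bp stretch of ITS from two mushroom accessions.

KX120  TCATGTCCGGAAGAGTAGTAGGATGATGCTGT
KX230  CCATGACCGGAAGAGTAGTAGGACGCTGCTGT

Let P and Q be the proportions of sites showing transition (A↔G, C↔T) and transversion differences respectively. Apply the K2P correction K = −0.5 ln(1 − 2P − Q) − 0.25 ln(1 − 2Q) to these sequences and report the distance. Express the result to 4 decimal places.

Differing sites — 1:T/C (Ti); 6:T/A (Tv); 24:T/C (Ti); 26:A/C (Tv).
Of the 4 differences, 2 transitions and 2 transversions over 32 sites: P = 2/32 = 0.062500, Q = 2/32 = 0.062500.
d = −0.5·ln(0.812500) − 0.25·ln(0.875000) = −0.5·(-0.207639) − 0.25·(-0.133531) = 0.1372.

0.1372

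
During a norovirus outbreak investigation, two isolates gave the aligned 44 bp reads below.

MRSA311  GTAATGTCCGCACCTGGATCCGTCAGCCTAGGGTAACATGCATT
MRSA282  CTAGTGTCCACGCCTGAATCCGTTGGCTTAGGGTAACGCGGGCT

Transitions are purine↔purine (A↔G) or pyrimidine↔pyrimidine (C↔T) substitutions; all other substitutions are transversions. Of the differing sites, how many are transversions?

The sequences differ at positions 1 (G/C, transversion), 4 (A/G, transition), 10 (G/A, transition), 12 (A/G, transition), 17 (G/A, transition), 24 (C/T, transition), 25 (A/G, transition), 28 (C/T, transition), 38 (A/G, transition), 39 (T/C, transition), 41 (C/G, transversion), 42 (A/G, transition), 43 (T/C, transition).
Of the 13 differences, 11 transitions and 2 transversions, so the answer is 2.

2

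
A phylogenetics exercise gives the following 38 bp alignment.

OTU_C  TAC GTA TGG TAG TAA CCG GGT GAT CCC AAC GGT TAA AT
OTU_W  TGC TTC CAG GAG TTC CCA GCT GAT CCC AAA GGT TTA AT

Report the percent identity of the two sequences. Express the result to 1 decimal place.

68.4%

Differing sites — 2:A/G; 4:G/T; 6:A/C; 7:T/C; 8:G/A; 10:T/G; 14:A/T; 15:A/C; 18:G/A; 20:G/C; 30:C/A; 35:A/T.
26 of the 38 sites match, so the percent identity is 26/38 × 100 = 68.4%.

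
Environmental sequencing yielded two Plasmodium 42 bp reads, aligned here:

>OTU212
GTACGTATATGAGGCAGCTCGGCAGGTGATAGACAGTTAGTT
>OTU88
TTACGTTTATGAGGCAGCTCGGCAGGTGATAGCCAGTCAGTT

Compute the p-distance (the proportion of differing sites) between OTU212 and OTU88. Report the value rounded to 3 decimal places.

0.095

Mismatches occur at site 1 (G→T), site 7 (A→T), site 33 (A→C), site 38 (T→C).
There are 4 differences over 42 sites, so p = 4/42 = 0.095.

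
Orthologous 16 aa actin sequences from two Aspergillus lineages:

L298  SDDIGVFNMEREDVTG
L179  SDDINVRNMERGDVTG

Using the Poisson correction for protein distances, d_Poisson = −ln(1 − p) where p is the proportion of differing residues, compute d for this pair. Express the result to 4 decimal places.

0.2076

The sequences differ at positions 5 (G/N), 7 (F/R), 12 (E/G).
p = 3/16 = 0.187500.
d = −ln(1 − 0.187500) = −ln(0.812500) = 0.2076.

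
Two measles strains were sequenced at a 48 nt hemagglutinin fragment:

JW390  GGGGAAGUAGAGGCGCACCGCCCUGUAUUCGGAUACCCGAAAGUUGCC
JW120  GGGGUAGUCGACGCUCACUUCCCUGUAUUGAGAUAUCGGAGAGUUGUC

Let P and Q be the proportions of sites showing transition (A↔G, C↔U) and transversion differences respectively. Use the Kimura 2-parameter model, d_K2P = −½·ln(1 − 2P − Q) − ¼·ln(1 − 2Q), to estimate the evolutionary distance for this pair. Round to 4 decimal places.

The sequences differ at positions 5 (A/U, transversion), 9 (A/C, transversion), 12 (G/C, transversion), 15 (G/U, transversion), 19 (C/U, transition), 20 (G/U, transversion), 30 (C/G, transversion), 31 (G/A, transition), 36 (C/U, transition), 38 (C/G, transversion), 41 (A/G, transition), 47 (C/U, transition).
Of the 12 differences, 5 transitions and 7 transversions over 48 sites: P = 5/48 = 0.104167, Q = 7/48 = 0.145833.
d = −0.5·ln(0.645833) − 0.25·ln(0.708334) = −0.5·(-0.437214) − 0.25·(-0.344840) = 0.3048.

0.3048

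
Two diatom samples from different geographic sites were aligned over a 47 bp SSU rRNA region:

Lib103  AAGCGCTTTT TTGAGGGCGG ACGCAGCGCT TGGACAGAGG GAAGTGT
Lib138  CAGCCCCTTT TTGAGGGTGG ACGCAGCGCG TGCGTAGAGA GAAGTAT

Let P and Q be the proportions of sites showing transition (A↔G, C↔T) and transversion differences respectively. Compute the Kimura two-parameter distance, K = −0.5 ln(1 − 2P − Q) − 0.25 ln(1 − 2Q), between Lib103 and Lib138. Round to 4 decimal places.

0.2547

Differing sites — 1:A/C (Tv); 5:G/C (Tv); 7:T/C (Ti); 18:C/T (Ti); 30:T/G (Tv); 33:G/C (Tv); 34:A/G (Ti); 35:C/T (Ti); 40:G/A (Ti); 46:G/A (Ti).
Of the 10 differences, 6 transitions and 4 transversions over 47 sites: P = 6/47 = 0.127660, Q = 4/47 = 0.085106.
d = −0.5·ln(0.659574) − 0.25·ln(0.829788) = −0.5·(-0.416161) − 0.25·(-0.186585) = 0.2547.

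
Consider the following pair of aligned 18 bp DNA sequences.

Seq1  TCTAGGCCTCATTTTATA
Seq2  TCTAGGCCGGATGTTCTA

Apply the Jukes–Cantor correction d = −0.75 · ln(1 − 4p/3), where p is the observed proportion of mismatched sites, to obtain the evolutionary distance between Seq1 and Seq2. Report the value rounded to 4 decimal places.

0.2635

Mismatches occur at site 9 (T→G), site 10 (C→G), site 13 (T→G), site 16 (A→C).
p = 4/18 = 0.222222.
d = −0.75 · ln(1 − (4/3)·0.222222) = −0.75 · ln(0.703704) = −0.75 · (-0.351397) = 0.2635.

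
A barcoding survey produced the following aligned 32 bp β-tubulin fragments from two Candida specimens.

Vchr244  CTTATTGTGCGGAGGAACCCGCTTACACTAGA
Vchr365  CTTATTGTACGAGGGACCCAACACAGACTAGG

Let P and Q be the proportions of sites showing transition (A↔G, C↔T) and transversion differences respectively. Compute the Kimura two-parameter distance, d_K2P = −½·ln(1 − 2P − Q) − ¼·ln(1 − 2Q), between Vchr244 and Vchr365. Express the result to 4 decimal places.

The sequences differ at positions 9 (G/A, transition), 12 (G/A, transition), 13 (A/G, transition), 17 (A/C, transversion), 20 (C/A, transversion), 21 (G/A, transition), 23 (T/A, transversion), 24 (T/C, transition), 26 (C/G, transversion), 32 (A/G, transition).
Of the 10 differences, 6 transitions and 4 transversions over 32 sites: P = 6/32 = 0.187500, Q = 4/32 = 0.125000.
d = −0.5·ln(0.500000) − 0.25·ln(0.750000) = −0.5·(-0.693147) − 0.25·(-0.287682) = 0.4185.

0.4185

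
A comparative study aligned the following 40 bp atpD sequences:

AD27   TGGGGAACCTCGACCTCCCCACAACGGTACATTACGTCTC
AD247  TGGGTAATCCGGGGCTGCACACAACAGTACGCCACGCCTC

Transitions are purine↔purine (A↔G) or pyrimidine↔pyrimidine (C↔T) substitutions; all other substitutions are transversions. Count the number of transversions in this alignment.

5

Mismatches occur at site 5 (G/T, transversion), site 8 (C/T, transition), site 10 (T/C, transition), site 11 (C/G, transversion), site 13 (A/G, transition), site 14 (C/G, transversion), site 17 (C/G, transversion), site 19 (C/A, transversion), site 26 (G/A, transition), site 31 (A/G, transition), site 32 (T/C, transition), site 33 (T/C, transition), site 37 (T/C, transition).
Of the 13 differences, 8 transitions and 5 transversions, so the answer is 5.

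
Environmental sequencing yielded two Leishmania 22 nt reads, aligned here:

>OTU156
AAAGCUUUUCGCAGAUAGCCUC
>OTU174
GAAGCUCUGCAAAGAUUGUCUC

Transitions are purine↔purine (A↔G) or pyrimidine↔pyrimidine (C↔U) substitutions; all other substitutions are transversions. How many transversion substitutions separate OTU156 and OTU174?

Differing sites — 1:A/G (Ti); 7:U/C (Ti); 9:U/G (Tv); 11:G/A (Ti); 12:C/A (Tv); 17:A/U (Tv); 19:C/U (Ti).
Of the 7 differences, 4 transitions and 3 transversions, so the answer is 3.

3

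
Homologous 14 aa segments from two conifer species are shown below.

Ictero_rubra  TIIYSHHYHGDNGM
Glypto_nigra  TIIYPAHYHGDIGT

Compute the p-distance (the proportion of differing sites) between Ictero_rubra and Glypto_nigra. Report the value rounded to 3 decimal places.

Differing sites — 5:S/P; 6:H/A; 12:N/I; 14:M/T.
There are 4 differences over 14 sites, so p = 4/14 = 0.286.

0.286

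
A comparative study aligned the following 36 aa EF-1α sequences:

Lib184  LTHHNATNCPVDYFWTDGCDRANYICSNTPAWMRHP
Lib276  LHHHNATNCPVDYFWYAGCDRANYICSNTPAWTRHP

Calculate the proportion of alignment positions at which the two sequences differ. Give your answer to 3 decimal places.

0.111

The sequences differ at positions 2 (T/H), 16 (T/Y), 17 (D/A), 33 (M/T).
There are 4 differences over 36 sites, so p = 4/36 = 0.111.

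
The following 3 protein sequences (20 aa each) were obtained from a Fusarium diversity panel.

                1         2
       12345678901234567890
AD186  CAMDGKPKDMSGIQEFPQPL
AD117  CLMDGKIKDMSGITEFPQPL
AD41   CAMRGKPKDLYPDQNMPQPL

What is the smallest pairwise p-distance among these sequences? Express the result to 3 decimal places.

Pairwise Hamming distances:
  AD186 vs AD117: 3
  AD186 vs AD41: 7
  AD117 vs AD41: 10
The smallest is 3 mismatches, between AD186 and AD117; p = 3/20 = 0.150.

0.150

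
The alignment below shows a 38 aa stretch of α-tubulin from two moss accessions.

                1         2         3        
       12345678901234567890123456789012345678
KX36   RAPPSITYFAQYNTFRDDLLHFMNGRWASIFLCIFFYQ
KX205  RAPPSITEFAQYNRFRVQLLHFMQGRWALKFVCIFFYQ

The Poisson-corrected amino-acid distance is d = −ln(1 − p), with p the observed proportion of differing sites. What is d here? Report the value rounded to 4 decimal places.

The sequences differ at positions 8 (Y/E), 14 (T/R), 17 (D/V), 18 (D/Q), 24 (N/Q), 29 (S/L), 30 (I/K), 32 (L/V).
p = 8/38 = 0.210526.
d = −ln(1 − 0.210526) = −ln(0.789474) = 0.2364.

0.2364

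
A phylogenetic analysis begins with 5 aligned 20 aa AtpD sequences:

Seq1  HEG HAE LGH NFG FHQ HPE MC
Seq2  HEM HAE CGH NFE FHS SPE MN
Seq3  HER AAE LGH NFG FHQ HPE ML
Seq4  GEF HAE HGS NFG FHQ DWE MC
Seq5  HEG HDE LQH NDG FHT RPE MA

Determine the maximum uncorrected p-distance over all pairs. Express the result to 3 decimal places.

Pairwise Hamming distances:
  Seq1 vs Seq2: 6
  Seq1 vs Seq3: 3
  Seq1 vs Seq4: 6
  Seq1 vs Seq5: 6
  Seq2 vs Seq3: 7
  Seq2 vs Seq4: 9
  Seq2 vs Seq5: 9
  Seq3 vs Seq4: 8
  Seq3 vs Seq5: 8
  Seq4 vs Seq5: 11
The largest is 11 mismatches, between Seq4 and Seq5; p = 11/20 = 0.550.

0.550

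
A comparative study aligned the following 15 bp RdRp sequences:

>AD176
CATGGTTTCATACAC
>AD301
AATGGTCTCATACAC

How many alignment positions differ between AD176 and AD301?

2

Mismatches occur at site 1 (C→A), site 7 (T→C).
That gives 2 mismatches out of 15 aligned sites, so the Hamming distance is 2.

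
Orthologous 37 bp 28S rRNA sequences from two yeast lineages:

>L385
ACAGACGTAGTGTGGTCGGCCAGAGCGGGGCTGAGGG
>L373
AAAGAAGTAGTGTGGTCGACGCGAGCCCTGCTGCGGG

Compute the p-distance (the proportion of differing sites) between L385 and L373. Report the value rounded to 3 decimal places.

0.243

Mismatches occur at site 2 (C↔A), site 6 (C↔A), site 19 (G↔A), site 21 (C↔G), site 22 (A↔C), site 27 (G↔C), site 28 (G↔C), site 29 (G↔T), site 34 (A↔C).
There are 9 differences over 37 sites, so p = 9/37 = 0.243.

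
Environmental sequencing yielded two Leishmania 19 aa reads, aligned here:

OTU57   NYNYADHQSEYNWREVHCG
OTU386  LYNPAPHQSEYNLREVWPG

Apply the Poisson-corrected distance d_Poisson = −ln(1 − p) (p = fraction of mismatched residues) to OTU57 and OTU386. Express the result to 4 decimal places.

0.3795

Mismatches occur at site 1 (N→L), site 4 (Y→P), site 6 (D→P), site 13 (W→L), site 17 (H→W), site 18 (C→P).
p = 6/19 = 0.315789.
d = −ln(1 − 0.315789) = −ln(0.684211) = 0.3795.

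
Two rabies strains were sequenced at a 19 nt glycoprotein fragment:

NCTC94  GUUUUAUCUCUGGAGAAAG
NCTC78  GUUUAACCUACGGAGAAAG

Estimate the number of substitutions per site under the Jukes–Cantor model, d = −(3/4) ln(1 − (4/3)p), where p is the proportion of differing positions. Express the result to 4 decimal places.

0.2471

Differing sites — 5:U/A; 7:U/C; 10:C/A; 11:U/C.
p = 4/19 = 0.210526.
d = −0.75 · ln(1 − (4/3)·0.210526) = −0.75 · ln(0.719299) = −0.75 · (-0.329478) = 0.2471.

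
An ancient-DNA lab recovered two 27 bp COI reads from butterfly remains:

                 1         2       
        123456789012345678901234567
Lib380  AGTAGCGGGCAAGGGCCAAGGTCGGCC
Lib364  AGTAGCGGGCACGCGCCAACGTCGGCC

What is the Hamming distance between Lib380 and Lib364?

3

The sequences differ at positions 12 (A/C), 14 (G/C), 20 (G/C).
That gives 3 mismatches out of 27 aligned sites, so the Hamming distance is 3.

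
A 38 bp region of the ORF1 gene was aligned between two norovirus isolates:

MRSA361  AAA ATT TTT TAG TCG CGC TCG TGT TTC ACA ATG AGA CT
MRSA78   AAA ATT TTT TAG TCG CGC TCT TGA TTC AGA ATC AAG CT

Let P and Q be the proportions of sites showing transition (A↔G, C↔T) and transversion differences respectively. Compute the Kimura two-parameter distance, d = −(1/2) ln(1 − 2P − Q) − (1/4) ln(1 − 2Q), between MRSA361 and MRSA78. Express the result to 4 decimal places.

The sequences differ at positions 21 (G/T, transversion), 24 (T/A, transversion), 29 (C/G, transversion), 33 (G/C, transversion), 35 (G/A, transition), 36 (A/G, transition).
Of the 6 differences, 2 transitions and 4 transversions over 38 sites: P = 2/38 = 0.052632, Q = 4/38 = 0.105263.
d = −0.5·ln(0.789473) − 0.25·ln(0.789474) = −0.5·(-0.236390) − 0.25·(-0.236388) = 0.1773.

0.1773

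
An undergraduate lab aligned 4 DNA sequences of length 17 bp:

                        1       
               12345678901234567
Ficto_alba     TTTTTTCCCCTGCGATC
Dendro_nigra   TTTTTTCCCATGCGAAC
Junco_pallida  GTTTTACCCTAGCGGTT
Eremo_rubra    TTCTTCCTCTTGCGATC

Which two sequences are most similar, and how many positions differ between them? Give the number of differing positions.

2

Pairwise Hamming distances:
  Ficto_alba vs Dendro_nigra: 2
  Ficto_alba vs Junco_pallida: 6
  Ficto_alba vs Eremo_rubra: 4
  Dendro_nigra vs Junco_pallida: 7
  Dendro_nigra vs Eremo_rubra: 5
  Junco_pallida vs Eremo_rubra: 7
The smallest is 2, between Ficto_alba and Dendro_nigra.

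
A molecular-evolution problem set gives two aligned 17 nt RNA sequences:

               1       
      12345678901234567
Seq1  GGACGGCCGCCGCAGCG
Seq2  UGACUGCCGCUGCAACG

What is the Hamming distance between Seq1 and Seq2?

Mismatches occur at site 1 (G→U), site 5 (G→U), site 11 (C→U), site 15 (G→A).
That gives 4 mismatches out of 17 aligned sites, so the Hamming distance is 4.

4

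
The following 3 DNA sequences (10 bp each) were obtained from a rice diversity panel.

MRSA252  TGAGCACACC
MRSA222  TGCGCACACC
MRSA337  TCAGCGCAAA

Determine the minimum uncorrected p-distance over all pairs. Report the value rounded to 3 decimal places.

Pairwise Hamming distances:
  MRSA252 vs MRSA222: 1
  MRSA252 vs MRSA337: 4
  MRSA222 vs MRSA337: 5
The smallest is 1 mismatch, between MRSA252 and MRSA222; p = 1/10 = 0.100.

0.100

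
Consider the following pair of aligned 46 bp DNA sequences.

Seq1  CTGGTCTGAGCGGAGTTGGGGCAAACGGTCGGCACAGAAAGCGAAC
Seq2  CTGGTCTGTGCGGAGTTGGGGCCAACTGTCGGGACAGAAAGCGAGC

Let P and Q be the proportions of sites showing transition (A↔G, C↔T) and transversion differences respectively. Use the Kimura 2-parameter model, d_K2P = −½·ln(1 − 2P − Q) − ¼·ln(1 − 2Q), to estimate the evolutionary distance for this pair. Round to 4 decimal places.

0.1176

The sequences differ at positions 9 (A/T, transversion), 23 (A/C, transversion), 27 (G/T, transversion), 33 (C/G, transversion), 45 (A/G, transition).
Of the 5 differences, 1 transition and 4 transversions over 46 sites: P = 1/46 = 0.021739, Q = 4/46 = 0.086957.
d = −0.5·ln(0.869565) − 0.25·ln(0.826086) = −0.5·(-0.139762) − 0.25·(-0.191056) = 0.1176.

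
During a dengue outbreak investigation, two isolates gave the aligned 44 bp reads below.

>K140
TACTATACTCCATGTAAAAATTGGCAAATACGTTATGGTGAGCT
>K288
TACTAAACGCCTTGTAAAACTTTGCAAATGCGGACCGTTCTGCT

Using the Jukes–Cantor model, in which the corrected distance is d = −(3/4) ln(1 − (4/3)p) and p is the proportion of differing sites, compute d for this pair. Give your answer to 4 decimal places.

0.3756

The sequences differ at positions 6 (T/A), 9 (T/G), 12 (A/T), 20 (A/C), 23 (G/T), 30 (A/G), 33 (T/G), 34 (T/A), 35 (A/C), 36 (T/C), 38 (G/T), 40 (G/C), 41 (A/T).
p = 13/44 = 0.295455.
d = −0.75 · ln(1 − (4/3)·0.295455) = −0.75 · ln(0.606060) = −0.75 · (-0.500776) = 0.3756.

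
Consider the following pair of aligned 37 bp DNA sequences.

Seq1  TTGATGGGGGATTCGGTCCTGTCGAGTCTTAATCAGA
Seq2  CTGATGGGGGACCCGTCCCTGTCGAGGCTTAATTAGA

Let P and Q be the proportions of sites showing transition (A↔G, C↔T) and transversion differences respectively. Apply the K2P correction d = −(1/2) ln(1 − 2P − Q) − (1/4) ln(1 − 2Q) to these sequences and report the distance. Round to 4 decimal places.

The sequences differ at positions 1 (T/C, transition), 12 (T/C, transition), 13 (T/C, transition), 16 (G/T, transversion), 17 (T/C, transition), 27 (T/G, transversion), 34 (C/T, transition).
Of the 7 differences, 5 transitions and 2 transversions over 37 sites: P = 5/37 = 0.135135, Q = 2/37 = 0.054054.
d = −0.5·ln(0.675676) − 0.25·ln(0.891892) = −0.5·(-0.392042) − 0.25·(-0.114410) = 0.2246.

0.2246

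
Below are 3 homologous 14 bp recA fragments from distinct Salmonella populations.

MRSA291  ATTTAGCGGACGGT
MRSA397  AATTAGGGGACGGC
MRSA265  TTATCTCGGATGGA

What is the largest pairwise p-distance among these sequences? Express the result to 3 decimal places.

0.571

Pairwise Hamming distances:
  MRSA291 vs MRSA397: 3
  MRSA291 vs MRSA265: 6
  MRSA397 vs MRSA265: 8
The largest is 8 mismatches, between MRSA397 and MRSA265; p = 8/14 = 0.571.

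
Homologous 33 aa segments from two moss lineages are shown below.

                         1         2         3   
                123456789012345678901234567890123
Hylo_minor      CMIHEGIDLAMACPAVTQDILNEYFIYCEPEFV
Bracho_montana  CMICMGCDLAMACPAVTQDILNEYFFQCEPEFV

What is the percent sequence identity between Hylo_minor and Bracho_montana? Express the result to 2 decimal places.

84.85%

Differing sites — 4:H/C; 5:E/M; 7:I/C; 26:I/F; 27:Y/Q.
28 of the 33 sites match, so the percent identity is 28/33 × 100 = 84.85%.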